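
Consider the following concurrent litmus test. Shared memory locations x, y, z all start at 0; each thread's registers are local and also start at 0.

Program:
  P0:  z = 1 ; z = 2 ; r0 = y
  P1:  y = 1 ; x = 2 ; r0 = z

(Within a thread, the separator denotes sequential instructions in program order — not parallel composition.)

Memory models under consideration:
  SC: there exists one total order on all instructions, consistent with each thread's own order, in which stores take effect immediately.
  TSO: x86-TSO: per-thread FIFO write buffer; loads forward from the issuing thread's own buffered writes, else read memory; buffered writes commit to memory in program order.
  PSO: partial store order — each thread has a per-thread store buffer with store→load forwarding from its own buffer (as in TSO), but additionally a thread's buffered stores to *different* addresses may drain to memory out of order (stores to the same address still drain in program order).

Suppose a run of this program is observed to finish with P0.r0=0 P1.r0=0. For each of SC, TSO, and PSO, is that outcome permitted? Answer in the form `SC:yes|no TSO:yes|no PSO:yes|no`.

outcome vector order: (P0.r0,P1.r0)
[SC] allowed = {02, 10, 11, 12}
[TSO] allowed = {00, 01, 02, 10, 11, 12}
[PSO] allowed = {00, 01, 02, 10, 11, 12}
target 00 ∈ {TSO,PSO}

SC:no TSO:yes PSO:yes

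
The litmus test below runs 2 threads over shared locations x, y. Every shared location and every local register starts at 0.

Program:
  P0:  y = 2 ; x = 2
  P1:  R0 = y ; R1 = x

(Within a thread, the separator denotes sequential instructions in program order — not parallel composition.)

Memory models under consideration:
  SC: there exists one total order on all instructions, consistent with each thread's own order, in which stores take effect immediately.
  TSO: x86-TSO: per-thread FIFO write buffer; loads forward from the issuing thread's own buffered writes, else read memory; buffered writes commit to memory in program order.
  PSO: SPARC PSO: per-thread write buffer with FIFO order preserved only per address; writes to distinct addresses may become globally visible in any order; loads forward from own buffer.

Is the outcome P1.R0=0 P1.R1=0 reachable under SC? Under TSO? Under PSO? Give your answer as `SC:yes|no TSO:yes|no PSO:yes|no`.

outcome vector order: (P1.R0,P1.R1)
under SC → (0,0); (0,2); (2,0); (2,2)
under TSO → (0,0); (0,2); (2,0); (2,2)
under PSO → (0,0); (0,2); (2,0); (2,2)
target (0,0) ∈ {SC,TSO,PSO}

SC:yes TSO:yes PSO:yes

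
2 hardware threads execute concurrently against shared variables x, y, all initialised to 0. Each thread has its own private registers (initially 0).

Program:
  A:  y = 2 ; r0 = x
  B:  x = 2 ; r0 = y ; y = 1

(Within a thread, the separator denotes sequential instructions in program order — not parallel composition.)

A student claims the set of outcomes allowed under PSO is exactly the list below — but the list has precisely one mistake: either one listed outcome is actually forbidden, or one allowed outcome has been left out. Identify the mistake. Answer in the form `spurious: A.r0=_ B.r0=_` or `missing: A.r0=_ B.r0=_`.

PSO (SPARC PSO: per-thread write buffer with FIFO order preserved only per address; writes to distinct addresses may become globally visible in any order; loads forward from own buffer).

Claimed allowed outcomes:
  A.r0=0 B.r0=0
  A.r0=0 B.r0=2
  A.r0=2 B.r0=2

missing: A.r0=2 B.r0=0

outcome vector order: (A.r0,B.r0)
under PSO → (0,0), (0,2), (2,0), (2,2)
PSO∖claimed = {(2,0)}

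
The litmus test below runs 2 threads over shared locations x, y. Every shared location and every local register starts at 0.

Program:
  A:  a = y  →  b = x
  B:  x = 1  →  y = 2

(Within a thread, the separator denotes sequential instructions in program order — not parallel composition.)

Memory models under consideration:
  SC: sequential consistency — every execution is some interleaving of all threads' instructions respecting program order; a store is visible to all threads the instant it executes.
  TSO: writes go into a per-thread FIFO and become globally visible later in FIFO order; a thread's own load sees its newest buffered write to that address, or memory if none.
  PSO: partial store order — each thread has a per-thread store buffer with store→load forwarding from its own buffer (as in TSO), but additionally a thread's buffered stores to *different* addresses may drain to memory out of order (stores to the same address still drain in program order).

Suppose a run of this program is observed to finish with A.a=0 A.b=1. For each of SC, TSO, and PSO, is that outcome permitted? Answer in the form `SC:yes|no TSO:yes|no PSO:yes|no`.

outcome vector order: (A.a,A.b)
[SC] allowed = {(0,0), (0,1), (2,1)}
[TSO] allowed = {(0,0), (0,1), (2,1)}
[PSO] allowed = {(0,0), (0,1), (2,0), (2,1)}
target (0,1) ∈ {SC,TSO,PSO}

SC:yes TSO:yes PSO:yes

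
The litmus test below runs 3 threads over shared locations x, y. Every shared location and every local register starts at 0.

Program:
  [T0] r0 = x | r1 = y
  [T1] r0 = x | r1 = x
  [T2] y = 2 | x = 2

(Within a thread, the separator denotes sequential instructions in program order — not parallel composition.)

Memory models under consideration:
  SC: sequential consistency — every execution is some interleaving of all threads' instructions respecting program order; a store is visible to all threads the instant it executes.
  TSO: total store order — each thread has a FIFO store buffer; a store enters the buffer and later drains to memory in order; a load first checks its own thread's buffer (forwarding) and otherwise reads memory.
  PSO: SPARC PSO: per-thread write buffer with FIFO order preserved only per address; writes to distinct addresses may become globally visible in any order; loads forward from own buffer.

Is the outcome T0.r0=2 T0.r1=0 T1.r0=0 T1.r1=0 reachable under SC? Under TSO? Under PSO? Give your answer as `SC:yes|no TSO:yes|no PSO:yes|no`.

outcome vector order: (T0.r0,T0.r1,T1.r0,T1.r1)
[SC] allowed = {<0 0 0 0> <0 0 0 2> <0 0 2 2> <0 2 0 0> <0 2 0 2> <0 2 2 2> <2 2 0 0> <2 2 0 2> <2 2 2 2>}
[TSO] allowed = {<0 0 0 0> <0 0 0 2> <0 0 2 2> <0 2 0 0> <0 2 0 2> <0 2 2 2> <2 2 0 0> <2 2 0 2> <2 2 2 2>}
[PSO] allowed = {<0 0 0 0> <0 0 0 2> <0 0 2 2> <0 2 0 0> <0 2 0 2> <0 2 2 2> <2 0 0 0> <2 0 0 2> <2 0 2 2> <2 2 0 0> <2 2 0 2> <2 2 2 2>}
target <2 0 0 0> ∈ {PSO}

SC:no TSO:no PSO:yes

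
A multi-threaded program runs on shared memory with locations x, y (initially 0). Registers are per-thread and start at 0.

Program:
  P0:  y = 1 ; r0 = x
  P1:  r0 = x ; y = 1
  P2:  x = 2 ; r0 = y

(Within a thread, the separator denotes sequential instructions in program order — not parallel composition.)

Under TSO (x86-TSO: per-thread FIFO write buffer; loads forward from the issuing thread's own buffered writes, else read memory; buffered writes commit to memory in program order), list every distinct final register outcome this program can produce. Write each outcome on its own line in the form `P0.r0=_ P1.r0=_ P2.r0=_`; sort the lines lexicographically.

P0.r0=0 P1.r0=0 P2.r0=0
P0.r0=0 P1.r0=0 P2.r0=1
P0.r0=0 P1.r0=2 P2.r0=0
P0.r0=0 P1.r0=2 P2.r0=1
P0.r0=2 P1.r0=0 P2.r0=0
P0.r0=2 P1.r0=0 P2.r0=1
P0.r0=2 P1.r0=2 P2.r0=0
P0.r0=2 P1.r0=2 P2.r0=1

outcome vector order: (P0.r0,P1.r0,P2.r0)
|TSO outcomes| = 8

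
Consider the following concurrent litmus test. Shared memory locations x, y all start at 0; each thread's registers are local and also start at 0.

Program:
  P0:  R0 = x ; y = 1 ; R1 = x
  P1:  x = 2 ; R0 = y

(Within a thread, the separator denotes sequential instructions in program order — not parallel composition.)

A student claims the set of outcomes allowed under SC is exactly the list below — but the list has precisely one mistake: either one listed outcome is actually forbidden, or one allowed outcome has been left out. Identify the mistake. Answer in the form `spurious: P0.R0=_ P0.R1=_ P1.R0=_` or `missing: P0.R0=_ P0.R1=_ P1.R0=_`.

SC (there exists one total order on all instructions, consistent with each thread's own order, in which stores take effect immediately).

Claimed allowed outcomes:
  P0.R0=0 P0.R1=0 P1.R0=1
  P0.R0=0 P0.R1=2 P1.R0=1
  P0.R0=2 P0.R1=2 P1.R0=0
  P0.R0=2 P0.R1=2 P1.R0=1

missing: P0.R0=0 P0.R1=2 P1.R0=0

outcome vector order: (P0.R0,P0.R1,P1.R0)
[SC] allowed = {<0 0 1>; <0 2 0>; <0 2 1>; <2 2 0>; <2 2 1>}
SC∖claimed = {<0 2 0>}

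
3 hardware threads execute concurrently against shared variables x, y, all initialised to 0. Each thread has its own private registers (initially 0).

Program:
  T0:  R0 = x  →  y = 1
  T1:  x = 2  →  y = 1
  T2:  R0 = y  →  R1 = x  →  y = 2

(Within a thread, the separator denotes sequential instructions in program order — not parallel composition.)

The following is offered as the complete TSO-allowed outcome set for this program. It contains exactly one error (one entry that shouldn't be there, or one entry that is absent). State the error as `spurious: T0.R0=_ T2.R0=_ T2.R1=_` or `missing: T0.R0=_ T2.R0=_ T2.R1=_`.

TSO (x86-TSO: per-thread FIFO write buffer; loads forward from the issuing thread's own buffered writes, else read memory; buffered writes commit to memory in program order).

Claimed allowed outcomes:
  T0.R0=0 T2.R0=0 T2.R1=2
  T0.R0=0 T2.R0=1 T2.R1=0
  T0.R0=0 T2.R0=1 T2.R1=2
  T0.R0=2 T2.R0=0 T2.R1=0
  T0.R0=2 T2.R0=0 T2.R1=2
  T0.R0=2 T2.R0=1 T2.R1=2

missing: T0.R0=0 T2.R0=0 T2.R1=0

outcome vector order: (T0.R0,T2.R0,T2.R1)
under TSO → 0/0/0, 0/0/2, 0/1/0, 0/1/2, 2/0/0, 2/0/2, 2/1/2
TSO∖claimed = {0/0/0}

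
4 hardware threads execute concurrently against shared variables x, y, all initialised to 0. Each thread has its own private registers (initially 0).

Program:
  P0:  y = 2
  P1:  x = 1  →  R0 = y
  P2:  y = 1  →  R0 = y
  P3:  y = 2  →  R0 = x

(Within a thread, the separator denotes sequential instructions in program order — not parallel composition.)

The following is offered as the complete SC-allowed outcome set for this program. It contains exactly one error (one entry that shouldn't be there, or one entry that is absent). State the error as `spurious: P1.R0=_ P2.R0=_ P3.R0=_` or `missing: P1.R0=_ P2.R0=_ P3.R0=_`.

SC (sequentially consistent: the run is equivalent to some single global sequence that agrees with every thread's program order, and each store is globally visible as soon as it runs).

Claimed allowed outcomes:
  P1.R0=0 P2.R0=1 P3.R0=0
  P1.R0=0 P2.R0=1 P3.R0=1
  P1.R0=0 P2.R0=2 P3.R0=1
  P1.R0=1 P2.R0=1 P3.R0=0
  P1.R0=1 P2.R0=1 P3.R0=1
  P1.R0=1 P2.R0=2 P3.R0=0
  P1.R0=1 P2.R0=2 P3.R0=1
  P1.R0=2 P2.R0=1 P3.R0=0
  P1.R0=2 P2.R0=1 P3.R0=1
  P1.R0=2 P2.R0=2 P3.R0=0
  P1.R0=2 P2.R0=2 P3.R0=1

outcome vector order: (P1.R0,P2.R0,P3.R0)
SC: 10 outcomes — {<0 1 1>, <0 2 1>, <1 1 0>, <1 1 1>, <1 2 0>, <1 2 1>, <2 1 0>, <2 1 1>, <2 2 0>, <2 2 1>}
claimed∖SC = {<0 1 0>}

spurious: P1.R0=0 P2.R0=1 P3.R0=0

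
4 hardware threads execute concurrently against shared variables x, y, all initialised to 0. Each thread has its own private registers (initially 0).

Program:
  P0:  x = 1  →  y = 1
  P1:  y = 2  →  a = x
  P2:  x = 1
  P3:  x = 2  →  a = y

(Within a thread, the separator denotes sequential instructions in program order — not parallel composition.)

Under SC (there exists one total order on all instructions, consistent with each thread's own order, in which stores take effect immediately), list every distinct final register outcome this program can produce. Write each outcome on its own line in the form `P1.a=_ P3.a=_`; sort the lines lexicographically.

P1.a=0 P3.a=1
P1.a=0 P3.a=2
P1.a=1 P3.a=0
P1.a=1 P3.a=1
P1.a=1 P3.a=2
P1.a=2 P3.a=0
P1.a=2 P3.a=1
P1.a=2 P3.a=2

outcome vector order: (P1.a,P3.a)
|SC outcomes| = 8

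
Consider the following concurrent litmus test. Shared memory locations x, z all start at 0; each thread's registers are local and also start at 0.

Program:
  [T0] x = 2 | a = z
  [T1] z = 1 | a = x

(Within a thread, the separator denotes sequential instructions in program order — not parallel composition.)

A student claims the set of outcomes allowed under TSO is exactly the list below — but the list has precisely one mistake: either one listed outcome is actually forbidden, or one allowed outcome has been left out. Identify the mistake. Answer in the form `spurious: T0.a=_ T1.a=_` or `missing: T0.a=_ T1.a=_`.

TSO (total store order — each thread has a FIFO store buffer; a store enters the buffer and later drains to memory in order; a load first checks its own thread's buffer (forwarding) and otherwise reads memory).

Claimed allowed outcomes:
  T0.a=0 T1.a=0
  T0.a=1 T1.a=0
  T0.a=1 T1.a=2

missing: T0.a=0 T1.a=2

outcome vector order: (T0.a,T1.a)
[TSO] allowed = {00 02 10 12}
TSO∖claimed = {02}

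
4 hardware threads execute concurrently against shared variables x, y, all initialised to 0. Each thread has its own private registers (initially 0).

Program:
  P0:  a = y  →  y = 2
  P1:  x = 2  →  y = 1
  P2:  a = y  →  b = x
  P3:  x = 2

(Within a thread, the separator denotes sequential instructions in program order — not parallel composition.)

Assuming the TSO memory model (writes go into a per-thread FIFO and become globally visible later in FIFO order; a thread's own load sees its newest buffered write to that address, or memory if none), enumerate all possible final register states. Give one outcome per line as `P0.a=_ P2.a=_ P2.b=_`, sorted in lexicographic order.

outcome vector order: (P0.a,P2.a,P2.b)
|TSO outcomes| = 9

P0.a=0 P2.a=0 P2.b=0
P0.a=0 P2.a=0 P2.b=2
P0.a=0 P2.a=1 P2.b=2
P0.a=0 P2.a=2 P2.b=0
P0.a=0 P2.a=2 P2.b=2
P0.a=1 P2.a=0 P2.b=0
P0.a=1 P2.a=0 P2.b=2
P0.a=1 P2.a=1 P2.b=2
P0.a=1 P2.a=2 P2.b=2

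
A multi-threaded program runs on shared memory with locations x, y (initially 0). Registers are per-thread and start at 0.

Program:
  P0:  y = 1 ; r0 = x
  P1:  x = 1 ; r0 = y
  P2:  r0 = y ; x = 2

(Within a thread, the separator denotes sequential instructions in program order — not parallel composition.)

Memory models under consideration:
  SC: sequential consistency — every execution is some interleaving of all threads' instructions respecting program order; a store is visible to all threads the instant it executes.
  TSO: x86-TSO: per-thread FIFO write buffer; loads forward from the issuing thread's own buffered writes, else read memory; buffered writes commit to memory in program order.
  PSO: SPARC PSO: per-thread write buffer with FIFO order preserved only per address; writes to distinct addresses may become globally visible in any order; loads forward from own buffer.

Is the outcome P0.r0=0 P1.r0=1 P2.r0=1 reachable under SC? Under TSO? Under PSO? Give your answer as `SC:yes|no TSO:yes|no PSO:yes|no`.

SC:yes TSO:yes PSO:yes

outcome vector order: (P0.r0,P1.r0,P2.r0)
SC: 10 outcomes — {(0,1,0), (0,1,1), (1,0,0), (1,0,1), (1,1,0), (1,1,1), (2,0,0), (2,0,1), (2,1,0), (2,1,1)}
TSO: 12 outcomes — {(0,0,0), (0,0,1), (0,1,0), (0,1,1), (1,0,0), (1,0,1), (1,1,0), (1,1,1), (2,0,0), (2,0,1), (2,1,0), (2,1,1)}
PSO: 12 outcomes — {(0,0,0), (0,0,1), (0,1,0), (0,1,1), (1,0,0), (1,0,1), (1,1,0), (1,1,1), (2,0,0), (2,0,1), (2,1,0), (2,1,1)}
target (0,1,1) ∈ {SC,TSO,PSO}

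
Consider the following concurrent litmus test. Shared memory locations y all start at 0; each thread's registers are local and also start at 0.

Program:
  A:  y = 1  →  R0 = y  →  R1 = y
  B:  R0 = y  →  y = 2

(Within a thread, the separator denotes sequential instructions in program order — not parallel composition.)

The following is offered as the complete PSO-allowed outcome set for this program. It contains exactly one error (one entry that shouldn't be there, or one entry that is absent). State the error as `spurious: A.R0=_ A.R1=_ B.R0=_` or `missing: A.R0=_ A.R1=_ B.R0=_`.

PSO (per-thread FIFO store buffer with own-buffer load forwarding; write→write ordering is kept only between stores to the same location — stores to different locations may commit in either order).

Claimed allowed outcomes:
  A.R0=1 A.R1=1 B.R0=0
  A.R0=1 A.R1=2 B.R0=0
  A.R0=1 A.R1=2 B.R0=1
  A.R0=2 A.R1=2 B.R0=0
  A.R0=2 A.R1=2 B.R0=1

missing: A.R0=1 A.R1=1 B.R0=1

outcome vector order: (A.R0,A.R1,B.R0)
PSO: 6 outcomes — {1/1/0, 1/1/1, 1/2/0, 1/2/1, 2/2/0, 2/2/1}
PSO∖claimed = {1/1/1}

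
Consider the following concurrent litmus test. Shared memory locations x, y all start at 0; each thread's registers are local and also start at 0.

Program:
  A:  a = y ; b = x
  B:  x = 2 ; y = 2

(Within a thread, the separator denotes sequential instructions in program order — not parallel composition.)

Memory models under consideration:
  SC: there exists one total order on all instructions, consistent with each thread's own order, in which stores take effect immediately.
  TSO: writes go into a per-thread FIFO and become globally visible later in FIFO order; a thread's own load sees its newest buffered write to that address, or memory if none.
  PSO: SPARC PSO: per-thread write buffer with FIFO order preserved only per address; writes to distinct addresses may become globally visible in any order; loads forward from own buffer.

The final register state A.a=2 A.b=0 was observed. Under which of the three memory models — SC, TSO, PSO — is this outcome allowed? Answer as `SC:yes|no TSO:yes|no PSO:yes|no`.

outcome vector order: (A.a,A.b)
SC: 3 outcomes — {00 02 22}
TSO: 3 outcomes — {00 02 22}
PSO: 4 outcomes — {00 02 20 22}
target 20 ∈ {PSO}

SC:no TSO:no PSO:yes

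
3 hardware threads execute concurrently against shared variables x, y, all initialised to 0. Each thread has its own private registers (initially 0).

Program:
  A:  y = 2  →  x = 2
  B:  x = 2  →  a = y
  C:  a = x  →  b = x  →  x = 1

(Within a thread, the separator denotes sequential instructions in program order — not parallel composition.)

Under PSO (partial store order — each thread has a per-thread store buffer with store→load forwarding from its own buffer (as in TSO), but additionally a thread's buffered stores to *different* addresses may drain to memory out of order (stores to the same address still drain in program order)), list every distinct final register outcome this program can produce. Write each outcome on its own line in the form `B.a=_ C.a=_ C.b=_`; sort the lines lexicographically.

outcome vector order: (B.a,C.a,C.b)
|PSO outcomes| = 6

B.a=0 C.a=0 C.b=0
B.a=0 C.a=0 C.b=2
B.a=0 C.a=2 C.b=2
B.a=2 C.a=0 C.b=0
B.a=2 C.a=0 C.b=2
B.a=2 C.a=2 C.b=2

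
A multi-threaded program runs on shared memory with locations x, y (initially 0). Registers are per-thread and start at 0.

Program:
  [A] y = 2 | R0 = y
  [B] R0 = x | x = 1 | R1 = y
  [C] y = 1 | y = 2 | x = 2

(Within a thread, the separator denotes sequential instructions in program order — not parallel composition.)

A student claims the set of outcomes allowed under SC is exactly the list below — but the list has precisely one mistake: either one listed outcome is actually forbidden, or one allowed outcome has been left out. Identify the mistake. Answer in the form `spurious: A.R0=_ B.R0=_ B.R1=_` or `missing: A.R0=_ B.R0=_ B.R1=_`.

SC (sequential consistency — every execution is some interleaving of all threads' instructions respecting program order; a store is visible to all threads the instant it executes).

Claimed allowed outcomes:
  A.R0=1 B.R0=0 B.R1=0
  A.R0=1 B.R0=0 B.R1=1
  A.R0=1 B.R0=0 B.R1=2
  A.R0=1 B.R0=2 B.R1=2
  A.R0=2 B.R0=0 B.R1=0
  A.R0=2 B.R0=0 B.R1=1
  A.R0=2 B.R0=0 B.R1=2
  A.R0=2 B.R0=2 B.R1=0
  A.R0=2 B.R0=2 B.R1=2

spurious: A.R0=2 B.R0=2 B.R1=0

outcome vector order: (A.R0,B.R0,B.R1)
under SC → <1 0 0> <1 0 1> <1 0 2> <1 2 2> <2 0 0> <2 0 1> <2 0 2> <2 2 2>
claimed∖SC = {<2 2 0>}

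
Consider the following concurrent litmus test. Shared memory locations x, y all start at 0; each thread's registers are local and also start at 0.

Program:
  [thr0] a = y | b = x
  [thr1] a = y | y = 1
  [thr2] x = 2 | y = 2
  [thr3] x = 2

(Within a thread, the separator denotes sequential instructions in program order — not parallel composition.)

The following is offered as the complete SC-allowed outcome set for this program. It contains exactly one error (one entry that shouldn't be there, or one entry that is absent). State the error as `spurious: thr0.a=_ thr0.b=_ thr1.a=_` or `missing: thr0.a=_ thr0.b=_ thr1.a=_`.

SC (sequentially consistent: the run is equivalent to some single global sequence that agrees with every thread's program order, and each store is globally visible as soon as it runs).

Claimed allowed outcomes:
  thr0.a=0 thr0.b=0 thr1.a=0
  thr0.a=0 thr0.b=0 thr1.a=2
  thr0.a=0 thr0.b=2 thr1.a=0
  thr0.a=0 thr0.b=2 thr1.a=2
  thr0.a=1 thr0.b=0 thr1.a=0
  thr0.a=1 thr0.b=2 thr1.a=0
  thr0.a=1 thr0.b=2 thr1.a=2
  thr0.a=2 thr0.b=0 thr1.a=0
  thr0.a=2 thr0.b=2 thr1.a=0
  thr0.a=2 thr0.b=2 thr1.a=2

outcome vector order: (thr0.a,thr0.b,thr1.a)
SC: 9 outcomes — {0/0/0; 0/0/2; 0/2/0; 0/2/2; 1/0/0; 1/2/0; 1/2/2; 2/2/0; 2/2/2}
claimed∖SC = {2/0/0}

spurious: thr0.a=2 thr0.b=0 thr1.a=0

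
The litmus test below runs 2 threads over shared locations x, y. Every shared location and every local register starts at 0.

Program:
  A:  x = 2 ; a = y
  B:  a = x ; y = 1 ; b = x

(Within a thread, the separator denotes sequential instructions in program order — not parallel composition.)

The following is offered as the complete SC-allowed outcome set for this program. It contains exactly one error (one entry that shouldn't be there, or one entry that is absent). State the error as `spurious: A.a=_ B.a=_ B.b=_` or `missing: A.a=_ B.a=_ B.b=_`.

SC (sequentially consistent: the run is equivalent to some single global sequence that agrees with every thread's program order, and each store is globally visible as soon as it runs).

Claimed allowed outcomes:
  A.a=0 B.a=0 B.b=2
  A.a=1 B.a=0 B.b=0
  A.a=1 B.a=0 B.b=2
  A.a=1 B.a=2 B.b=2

missing: A.a=0 B.a=2 B.b=2

outcome vector order: (A.a,B.a,B.b)
[SC] allowed = {0/0/2 0/2/2 1/0/0 1/0/2 1/2/2}
SC∖claimed = {0/2/2}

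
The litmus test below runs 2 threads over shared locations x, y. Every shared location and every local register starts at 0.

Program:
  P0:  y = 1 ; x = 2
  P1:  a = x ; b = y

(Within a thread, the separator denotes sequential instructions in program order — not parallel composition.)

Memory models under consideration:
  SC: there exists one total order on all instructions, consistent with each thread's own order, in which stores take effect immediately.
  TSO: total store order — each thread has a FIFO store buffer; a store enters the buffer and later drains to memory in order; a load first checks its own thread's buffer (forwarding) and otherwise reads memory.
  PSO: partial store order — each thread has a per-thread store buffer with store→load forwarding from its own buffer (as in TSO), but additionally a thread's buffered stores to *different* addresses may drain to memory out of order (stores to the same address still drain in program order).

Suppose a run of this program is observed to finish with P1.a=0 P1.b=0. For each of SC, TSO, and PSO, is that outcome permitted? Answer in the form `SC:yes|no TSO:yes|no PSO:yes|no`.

SC:yes TSO:yes PSO:yes

outcome vector order: (P1.a,P1.b)
SC: 3 outcomes — {00; 01; 21}
TSO: 3 outcomes — {00; 01; 21}
PSO: 4 outcomes — {00; 01; 20; 21}
target 00 ∈ {SC,TSO,PSO}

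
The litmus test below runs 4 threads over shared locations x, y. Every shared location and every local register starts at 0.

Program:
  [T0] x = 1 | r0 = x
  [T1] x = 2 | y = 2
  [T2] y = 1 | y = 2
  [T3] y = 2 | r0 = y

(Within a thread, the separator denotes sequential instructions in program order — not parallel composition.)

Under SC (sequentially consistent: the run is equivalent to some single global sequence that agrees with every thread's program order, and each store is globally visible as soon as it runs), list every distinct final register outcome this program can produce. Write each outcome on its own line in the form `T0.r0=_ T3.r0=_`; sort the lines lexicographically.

T0.r0=1 T3.r0=1
T0.r0=1 T3.r0=2
T0.r0=2 T3.r0=1
T0.r0=2 T3.r0=2

outcome vector order: (T0.r0,T3.r0)
|SC outcomes| = 4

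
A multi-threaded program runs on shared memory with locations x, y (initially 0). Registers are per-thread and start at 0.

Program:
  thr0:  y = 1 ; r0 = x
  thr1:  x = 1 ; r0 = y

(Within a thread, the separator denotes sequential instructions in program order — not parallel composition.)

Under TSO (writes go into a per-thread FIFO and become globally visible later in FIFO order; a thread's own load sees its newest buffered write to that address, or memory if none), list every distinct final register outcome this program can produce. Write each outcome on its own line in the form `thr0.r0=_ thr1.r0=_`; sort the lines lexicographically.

thr0.r0=0 thr1.r0=0
thr0.r0=0 thr1.r0=1
thr0.r0=1 thr1.r0=0
thr0.r0=1 thr1.r0=1

outcome vector order: (thr0.r0,thr1.r0)
|TSO outcomes| = 4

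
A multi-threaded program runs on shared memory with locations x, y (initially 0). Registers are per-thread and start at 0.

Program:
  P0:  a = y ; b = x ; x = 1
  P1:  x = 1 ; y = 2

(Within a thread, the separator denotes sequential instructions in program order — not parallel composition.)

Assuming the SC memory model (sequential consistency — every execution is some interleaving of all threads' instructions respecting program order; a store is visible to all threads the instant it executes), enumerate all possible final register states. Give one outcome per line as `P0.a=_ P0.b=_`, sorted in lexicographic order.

P0.a=0 P0.b=0
P0.a=0 P0.b=1
P0.a=2 P0.b=1

outcome vector order: (P0.a,P0.b)
|SC outcomes| = 3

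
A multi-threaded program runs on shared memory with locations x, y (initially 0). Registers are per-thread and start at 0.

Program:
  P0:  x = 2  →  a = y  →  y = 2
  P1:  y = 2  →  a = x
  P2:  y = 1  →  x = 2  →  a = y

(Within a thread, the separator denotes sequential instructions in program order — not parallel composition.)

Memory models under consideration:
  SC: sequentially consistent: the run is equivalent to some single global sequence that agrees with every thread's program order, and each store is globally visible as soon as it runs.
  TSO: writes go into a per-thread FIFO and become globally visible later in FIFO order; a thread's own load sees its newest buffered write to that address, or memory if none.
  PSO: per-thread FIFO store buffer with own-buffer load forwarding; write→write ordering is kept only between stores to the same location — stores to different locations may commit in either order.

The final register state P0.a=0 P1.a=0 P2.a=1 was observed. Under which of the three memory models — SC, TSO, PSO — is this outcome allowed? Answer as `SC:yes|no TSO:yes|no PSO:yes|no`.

SC:no TSO:yes PSO:yes

outcome vector order: (P0.a,P1.a,P2.a)
SC: 10 outcomes — {<0 2 1> <0 2 2> <1 0 1> <1 0 2> <1 2 1> <1 2 2> <2 0 1> <2 0 2> <2 2 1> <2 2 2>}
TSO: 12 outcomes — {<0 0 1> <0 0 2> <0 2 1> <0 2 2> <1 0 1> <1 0 2> <1 2 1> <1 2 2> <2 0 1> <2 0 2> <2 2 1> <2 2 2>}
PSO: 12 outcomes — {<0 0 1> <0 0 2> <0 2 1> <0 2 2> <1 0 1> <1 0 2> <1 2 1> <1 2 2> <2 0 1> <2 0 2> <2 2 1> <2 2 2>}
target <0 0 1> ∈ {TSO,PSO}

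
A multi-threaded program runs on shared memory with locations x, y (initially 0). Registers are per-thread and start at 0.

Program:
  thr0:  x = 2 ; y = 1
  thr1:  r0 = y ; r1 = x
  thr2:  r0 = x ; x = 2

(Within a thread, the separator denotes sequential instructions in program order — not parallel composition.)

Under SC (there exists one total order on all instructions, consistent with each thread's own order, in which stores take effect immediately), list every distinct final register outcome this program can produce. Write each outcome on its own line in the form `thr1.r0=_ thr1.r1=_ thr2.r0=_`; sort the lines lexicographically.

thr1.r0=0 thr1.r1=0 thr2.r0=0
thr1.r0=0 thr1.r1=0 thr2.r0=2
thr1.r0=0 thr1.r1=2 thr2.r0=0
thr1.r0=0 thr1.r1=2 thr2.r0=2
thr1.r0=1 thr1.r1=2 thr2.r0=0
thr1.r0=1 thr1.r1=2 thr2.r0=2

outcome vector order: (thr1.r0,thr1.r1,thr2.r0)
|SC outcomes| = 6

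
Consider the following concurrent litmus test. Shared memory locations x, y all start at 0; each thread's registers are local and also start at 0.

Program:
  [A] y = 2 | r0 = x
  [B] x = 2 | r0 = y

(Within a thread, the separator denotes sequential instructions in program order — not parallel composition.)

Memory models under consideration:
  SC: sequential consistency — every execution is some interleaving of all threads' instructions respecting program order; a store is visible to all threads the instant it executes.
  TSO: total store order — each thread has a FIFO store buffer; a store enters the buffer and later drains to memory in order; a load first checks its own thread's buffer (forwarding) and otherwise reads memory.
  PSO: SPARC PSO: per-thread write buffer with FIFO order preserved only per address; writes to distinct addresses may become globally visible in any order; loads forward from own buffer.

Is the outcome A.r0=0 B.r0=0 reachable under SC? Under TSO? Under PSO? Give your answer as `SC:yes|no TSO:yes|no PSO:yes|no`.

outcome vector order: (A.r0,B.r0)
SC (3): <0 2>, <2 0>, <2 2>
TSO (4): <0 0>, <0 2>, <2 0>, <2 2>
PSO (4): <0 0>, <0 2>, <2 0>, <2 2>
target <0 0> ∈ {TSO,PSO}

SC:no TSO:yes PSO:yes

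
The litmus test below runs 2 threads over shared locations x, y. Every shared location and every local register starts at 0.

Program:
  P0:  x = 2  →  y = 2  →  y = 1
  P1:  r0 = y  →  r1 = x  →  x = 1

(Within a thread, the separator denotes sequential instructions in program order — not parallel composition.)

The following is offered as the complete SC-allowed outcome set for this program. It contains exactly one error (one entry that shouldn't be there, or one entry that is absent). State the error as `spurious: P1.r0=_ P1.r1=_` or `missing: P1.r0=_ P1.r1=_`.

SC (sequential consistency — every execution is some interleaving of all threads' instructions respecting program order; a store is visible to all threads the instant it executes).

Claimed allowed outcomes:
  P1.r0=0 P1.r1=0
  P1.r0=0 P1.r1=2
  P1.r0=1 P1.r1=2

outcome vector order: (P1.r0,P1.r1)
[SC] allowed = {0/0, 0/2, 1/2, 2/2}
SC∖claimed = {2/2}

missing: P1.r0=2 P1.r1=2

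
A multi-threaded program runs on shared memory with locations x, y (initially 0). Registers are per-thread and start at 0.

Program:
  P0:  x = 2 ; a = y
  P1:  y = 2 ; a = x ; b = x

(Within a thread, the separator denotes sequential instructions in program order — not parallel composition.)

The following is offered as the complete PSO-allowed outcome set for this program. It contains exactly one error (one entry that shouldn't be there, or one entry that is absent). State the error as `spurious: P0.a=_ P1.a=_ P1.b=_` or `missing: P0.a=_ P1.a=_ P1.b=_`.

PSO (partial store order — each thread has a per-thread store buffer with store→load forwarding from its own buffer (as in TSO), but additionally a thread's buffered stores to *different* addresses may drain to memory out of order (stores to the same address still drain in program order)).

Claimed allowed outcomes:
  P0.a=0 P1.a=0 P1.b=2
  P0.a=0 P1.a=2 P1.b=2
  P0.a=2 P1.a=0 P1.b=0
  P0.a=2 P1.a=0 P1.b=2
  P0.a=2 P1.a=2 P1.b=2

outcome vector order: (P0.a,P1.a,P1.b)
PSO (6): <0 0 0> <0 0 2> <0 2 2> <2 0 0> <2 0 2> <2 2 2>
PSO∖claimed = {<0 0 0>}

missing: P0.a=0 P1.a=0 P1.b=0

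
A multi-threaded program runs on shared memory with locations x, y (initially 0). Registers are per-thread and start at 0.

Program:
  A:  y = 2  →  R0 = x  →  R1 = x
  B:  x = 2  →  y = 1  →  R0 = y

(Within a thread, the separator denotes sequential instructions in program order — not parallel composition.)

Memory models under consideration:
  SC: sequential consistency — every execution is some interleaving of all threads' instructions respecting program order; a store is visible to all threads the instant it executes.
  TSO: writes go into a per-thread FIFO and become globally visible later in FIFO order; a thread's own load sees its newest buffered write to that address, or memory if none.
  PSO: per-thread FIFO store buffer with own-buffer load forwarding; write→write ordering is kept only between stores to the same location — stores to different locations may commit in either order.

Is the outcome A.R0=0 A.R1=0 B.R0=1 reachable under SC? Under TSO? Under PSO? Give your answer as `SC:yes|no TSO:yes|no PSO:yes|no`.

SC:yes TSO:yes PSO:yes

outcome vector order: (A.R0,A.R1,B.R0)
under SC → 0/0/1, 0/2/1, 2/2/1, 2/2/2
under TSO → 0/0/1, 0/0/2, 0/2/1, 0/2/2, 2/2/1, 2/2/2
under PSO → 0/0/1, 0/0/2, 0/2/1, 0/2/2, 2/2/1, 2/2/2
target 0/0/1 ∈ {SC,TSO,PSO}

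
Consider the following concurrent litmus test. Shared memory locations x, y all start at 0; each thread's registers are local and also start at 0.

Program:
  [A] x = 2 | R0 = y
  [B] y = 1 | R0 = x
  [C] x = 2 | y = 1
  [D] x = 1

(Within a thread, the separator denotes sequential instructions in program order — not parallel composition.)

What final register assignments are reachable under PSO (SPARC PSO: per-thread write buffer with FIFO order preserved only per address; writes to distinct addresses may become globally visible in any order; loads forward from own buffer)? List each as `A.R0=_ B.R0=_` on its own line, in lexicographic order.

outcome vector order: (A.R0,B.R0)
|PSO outcomes| = 6

A.R0=0 B.R0=0
A.R0=0 B.R0=1
A.R0=0 B.R0=2
A.R0=1 B.R0=0
A.R0=1 B.R0=1
A.R0=1 B.R0=2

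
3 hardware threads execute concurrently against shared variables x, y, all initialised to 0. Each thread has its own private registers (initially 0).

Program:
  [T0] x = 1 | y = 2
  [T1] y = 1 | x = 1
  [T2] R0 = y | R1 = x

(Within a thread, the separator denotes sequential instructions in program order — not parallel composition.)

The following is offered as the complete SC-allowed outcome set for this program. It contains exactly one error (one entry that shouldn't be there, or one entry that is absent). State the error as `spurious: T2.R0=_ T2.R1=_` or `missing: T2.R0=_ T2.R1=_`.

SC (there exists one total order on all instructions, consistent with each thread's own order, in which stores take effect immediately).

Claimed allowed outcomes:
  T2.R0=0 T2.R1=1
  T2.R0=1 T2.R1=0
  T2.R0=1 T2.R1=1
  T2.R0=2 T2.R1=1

outcome vector order: (T2.R0,T2.R1)
SC: 5 outcomes — {(0,0) (0,1) (1,0) (1,1) (2,1)}
SC∖claimed = {(0,0)}

missing: T2.R0=0 T2.R1=0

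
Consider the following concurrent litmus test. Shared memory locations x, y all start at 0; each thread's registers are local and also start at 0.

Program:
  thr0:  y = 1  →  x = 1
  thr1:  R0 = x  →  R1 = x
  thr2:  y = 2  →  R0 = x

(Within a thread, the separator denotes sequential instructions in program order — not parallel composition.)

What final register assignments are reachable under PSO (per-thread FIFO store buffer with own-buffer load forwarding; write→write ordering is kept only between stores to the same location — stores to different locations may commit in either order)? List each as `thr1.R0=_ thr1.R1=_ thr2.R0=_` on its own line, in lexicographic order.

outcome vector order: (thr1.R0,thr1.R1,thr2.R0)
|PSO outcomes| = 6

thr1.R0=0 thr1.R1=0 thr2.R0=0
thr1.R0=0 thr1.R1=0 thr2.R0=1
thr1.R0=0 thr1.R1=1 thr2.R0=0
thr1.R0=0 thr1.R1=1 thr2.R0=1
thr1.R0=1 thr1.R1=1 thr2.R0=0
thr1.R0=1 thr1.R1=1 thr2.R0=1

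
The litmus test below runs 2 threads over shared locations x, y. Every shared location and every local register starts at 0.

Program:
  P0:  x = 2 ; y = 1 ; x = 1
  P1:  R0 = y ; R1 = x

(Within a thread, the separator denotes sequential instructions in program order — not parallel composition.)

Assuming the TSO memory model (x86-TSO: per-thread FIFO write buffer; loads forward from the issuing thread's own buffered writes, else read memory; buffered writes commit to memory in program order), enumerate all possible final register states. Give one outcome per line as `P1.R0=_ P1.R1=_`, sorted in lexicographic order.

outcome vector order: (P1.R0,P1.R1)
|TSO outcomes| = 5

P1.R0=0 P1.R1=0
P1.R0=0 P1.R1=1
P1.R0=0 P1.R1=2
P1.R0=1 P1.R1=1
P1.R0=1 P1.R1=2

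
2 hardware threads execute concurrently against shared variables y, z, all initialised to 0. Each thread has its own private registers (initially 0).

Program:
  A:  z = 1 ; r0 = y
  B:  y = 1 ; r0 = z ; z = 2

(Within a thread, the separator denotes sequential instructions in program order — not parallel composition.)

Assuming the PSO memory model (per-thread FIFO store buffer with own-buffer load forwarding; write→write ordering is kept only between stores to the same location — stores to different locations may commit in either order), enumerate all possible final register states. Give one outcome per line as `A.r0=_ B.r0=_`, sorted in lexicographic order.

outcome vector order: (A.r0,B.r0)
|PSO outcomes| = 4

A.r0=0 B.r0=0
A.r0=0 B.r0=1
A.r0=1 B.r0=0
A.r0=1 B.r0=1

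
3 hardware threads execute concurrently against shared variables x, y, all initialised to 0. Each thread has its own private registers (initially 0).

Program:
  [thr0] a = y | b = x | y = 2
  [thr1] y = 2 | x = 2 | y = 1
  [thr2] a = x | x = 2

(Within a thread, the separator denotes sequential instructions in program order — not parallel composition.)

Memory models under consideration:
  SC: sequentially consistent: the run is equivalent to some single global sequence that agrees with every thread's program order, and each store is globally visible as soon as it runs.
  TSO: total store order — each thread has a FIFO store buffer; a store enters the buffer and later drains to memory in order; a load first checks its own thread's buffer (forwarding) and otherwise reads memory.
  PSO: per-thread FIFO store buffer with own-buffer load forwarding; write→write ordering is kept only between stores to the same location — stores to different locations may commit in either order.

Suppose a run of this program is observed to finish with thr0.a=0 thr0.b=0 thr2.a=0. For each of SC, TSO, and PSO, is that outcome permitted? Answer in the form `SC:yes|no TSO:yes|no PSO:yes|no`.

SC:yes TSO:yes PSO:yes

outcome vector order: (thr0.a,thr0.b,thr2.a)
under SC → (0,0,0); (0,0,2); (0,2,0); (0,2,2); (1,2,0); (1,2,2); (2,0,0); (2,0,2); (2,2,0); (2,2,2)
under TSO → (0,0,0); (0,0,2); (0,2,0); (0,2,2); (1,2,0); (1,2,2); (2,0,0); (2,0,2); (2,2,0); (2,2,2)
under PSO → (0,0,0); (0,0,2); (0,2,0); (0,2,2); (1,0,0); (1,0,2); (1,2,0); (1,2,2); (2,0,0); (2,0,2); (2,2,0); (2,2,2)
target (0,0,0) ∈ {SC,TSO,PSO}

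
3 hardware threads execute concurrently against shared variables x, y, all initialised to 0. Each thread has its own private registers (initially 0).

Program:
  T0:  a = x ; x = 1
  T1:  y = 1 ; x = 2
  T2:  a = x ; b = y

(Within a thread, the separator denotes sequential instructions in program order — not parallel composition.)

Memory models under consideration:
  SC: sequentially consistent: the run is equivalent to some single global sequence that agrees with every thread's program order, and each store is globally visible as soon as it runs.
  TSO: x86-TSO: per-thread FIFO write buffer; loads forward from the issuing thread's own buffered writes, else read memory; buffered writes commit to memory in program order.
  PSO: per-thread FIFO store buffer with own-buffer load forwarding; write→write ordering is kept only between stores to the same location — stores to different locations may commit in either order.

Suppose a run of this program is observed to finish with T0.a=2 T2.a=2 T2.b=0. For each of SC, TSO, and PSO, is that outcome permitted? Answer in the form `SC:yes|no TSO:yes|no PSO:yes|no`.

outcome vector order: (T0.a,T2.a,T2.b)
under SC → 000; 001; 010; 011; 021; 200; 201; 211; 221
under TSO → 000; 001; 010; 011; 021; 200; 201; 211; 221
under PSO → 000; 001; 010; 011; 020; 021; 200; 201; 210; 211; 220; 221
target 220 ∈ {PSO}

SC:no TSO:no PSO:yes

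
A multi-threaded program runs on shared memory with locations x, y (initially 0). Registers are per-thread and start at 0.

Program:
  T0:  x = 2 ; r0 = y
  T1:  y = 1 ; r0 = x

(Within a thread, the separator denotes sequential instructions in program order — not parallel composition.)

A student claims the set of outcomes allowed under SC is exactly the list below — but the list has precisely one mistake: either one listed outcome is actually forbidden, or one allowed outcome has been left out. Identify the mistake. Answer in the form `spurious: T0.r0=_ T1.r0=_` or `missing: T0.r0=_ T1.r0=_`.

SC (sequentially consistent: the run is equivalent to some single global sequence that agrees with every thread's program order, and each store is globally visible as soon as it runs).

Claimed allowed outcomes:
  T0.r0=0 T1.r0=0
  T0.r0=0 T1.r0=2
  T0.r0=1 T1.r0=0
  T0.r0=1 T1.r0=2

spurious: T0.r0=0 T1.r0=0

outcome vector order: (T0.r0,T1.r0)
SC (3): 0/2; 1/0; 1/2
claimed∖SC = {0/0}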